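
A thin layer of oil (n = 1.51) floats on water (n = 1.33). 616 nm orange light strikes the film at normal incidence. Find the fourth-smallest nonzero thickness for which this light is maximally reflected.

Top surface (1.0 → 1.51): reflection off a higher-index medium gives a half-wave phase shift.
Ray reflecting at the bottom interface goes from n = 1.51 toward n = 1.33: no phase shift.
The two reflections differ by half a wavelength.
For maximum reflection here: 2 n t = (m + ½) λ.
The fourth-smallest nonzero thickness corresponds to m = 3: t = (m + ½) λ / (2 n) = 3.50 × 616 / (2 × 1.51) = 714 nm.

714 nm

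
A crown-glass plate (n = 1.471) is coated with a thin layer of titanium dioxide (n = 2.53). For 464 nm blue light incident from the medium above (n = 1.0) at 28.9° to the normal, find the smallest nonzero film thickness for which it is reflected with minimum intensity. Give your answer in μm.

0.0934 μm

Top surface (1.0 → 2.53): reflection off a higher-index medium gives a half-wave phase shift.
At the lower boundary (n = 2.53 to n = 1.471) the reflected ray undergoes no phase shift.
Exactly one π shift → a net half-wave offset.
With one net inversion, destructive interference in reflection requires 2 n t cos θ_r = m λ.
Snell's law: 1.0 sin 28.9° = 2.53 sin θ_r → sin θ_r = 0.191, cos θ_r = 0.982.
Minimum nonzero at m = 1: t = λ / (2 n cos θ_r) = 464 / (2 × 2.53 × 0.982) = 93.4 nm.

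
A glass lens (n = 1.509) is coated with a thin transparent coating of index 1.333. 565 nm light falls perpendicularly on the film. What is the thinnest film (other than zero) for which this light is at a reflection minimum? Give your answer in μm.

Top surface (1.0 → 1.333): reflection off a higher-index medium gives a half-wave phase shift.
Ray reflecting at the bottom interface goes from n = 1.333 toward n = 1.509: a half-wave phase shift.
The two reflections carry the same phase change, so no net offset.
So the condition for destructive reflection is 2 n t = (m + ½) λ.
Minimum at m = 0: t = λ / (4 n) = 565 / (4 × 1.333) = 106 nm.

0.106 μm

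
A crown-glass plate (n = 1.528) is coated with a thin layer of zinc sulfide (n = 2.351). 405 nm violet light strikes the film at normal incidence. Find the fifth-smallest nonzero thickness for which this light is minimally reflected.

431 nm

Top surface (1.0 → 2.351): reflection off a higher-index medium gives a half-wave phase shift.
Ray reflecting at the bottom interface goes from n = 2.351 toward n = 1.528: no phase shift.
The two reflections differ by half a wavelength.
With one net inversion, destructive interference in reflection requires 2 n t = m λ.
The fifth-smallest nonzero thickness corresponds to m = 5: t = m λ / (2 n) = 5.00 × 405 / (2 × 2.351) = 431 nm.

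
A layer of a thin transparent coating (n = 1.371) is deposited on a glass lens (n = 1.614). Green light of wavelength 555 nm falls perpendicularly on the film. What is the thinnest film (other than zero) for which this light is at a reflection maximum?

202 nm

Top surface (1.0 → 1.371): reflection off a higher-index medium gives a half-wave phase shift.
At the lower boundary (n = 1.371 to n = 1.614) the reflected ray undergoes a half-wave phase shift.
Zero or two π shifts → no net half-wave offset.
So the condition for constructive reflection is 2 n t = m λ.
Minimum nonzero at m = 1: t = λ / (2 n) = 555 / (2 × 1.371) = 202 nm.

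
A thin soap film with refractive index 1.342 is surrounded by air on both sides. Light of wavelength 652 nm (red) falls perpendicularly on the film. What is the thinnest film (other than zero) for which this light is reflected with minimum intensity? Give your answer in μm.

At the upper boundary (n = 1.0 to n = 1.342) the reflected ray undergoes a half-wave phase shift.
Ray reflecting at the bottom interface goes from n = 1.342 toward n = 1.0: no phase shift.
Exactly one π shift → a net half-wave offset.
For minimum reflection here: 2 n t = m λ.
Minimum nonzero at m = 1: t = λ / (2 n) = 652 / (2 × 1.342) = 243 nm.

0.243 μm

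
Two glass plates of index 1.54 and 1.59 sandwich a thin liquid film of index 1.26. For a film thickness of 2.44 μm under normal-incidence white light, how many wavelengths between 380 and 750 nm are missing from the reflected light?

Top surface (1.54 → 1.26): reflection off a lower-index medium gives no phase shift.
At the lower boundary (n = 1.26 to n = 1.59) the reflected ray undergoes a half-wave phase shift.
Net: one phase inversion between the two reflected rays.
For dark reflection here: 2 n t = m λ.
λ = 2 n t / m = 6149 / m nm.
m=8: 769 nm (IR); m=9: 683 nm (visible); m=10: 615 nm (visible); m=11: 559 nm (visible); m=12: 512 nm (visible); m=13: 473 nm (visible); m=14: 439 nm (visible); m=15: 410 nm (visible); m=16: 384 nm (visible); m=17: 362 nm (UV).

8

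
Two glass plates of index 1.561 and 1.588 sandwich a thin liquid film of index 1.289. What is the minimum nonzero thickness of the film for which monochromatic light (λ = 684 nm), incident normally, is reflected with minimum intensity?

Top surface (1.561 → 1.289): reflection off a lower-index medium gives no phase shift.
Ray reflecting at the bottom interface goes from n = 1.289 toward n = 1.588: a half-wave phase shift.
Exactly one π shift → a net half-wave offset.
So the condition for destructive reflection is 2 n t = m λ.
Minimum nonzero at m = 1: t = λ / (2 n) = 684 / (2 × 1.289) = 265 nm.

265 nm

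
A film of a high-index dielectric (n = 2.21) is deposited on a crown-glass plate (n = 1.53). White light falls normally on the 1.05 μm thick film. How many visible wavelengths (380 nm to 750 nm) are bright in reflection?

At the upper boundary (n = 1.0 to n = 2.21) the reflected ray undergoes a half-wave phase shift.
At the lower boundary (n = 2.21 to n = 1.53) the reflected ray undergoes no phase shift.
Net: one phase inversion between the two reflected rays.
So the condition for constructive reflection is 2 n t = (m + ½) λ.
λ = 2 n t / (m + ½) = 4641 / (m + ½) nm.
m=5: 844 nm (IR); m=6: 714 nm (visible); m=7: 619 nm (visible); m=8: 546 nm (visible); m=9: 489 nm (visible); m=10: 442 nm (visible); m=11: 404 nm (visible); m=12: 371 nm (UV).

6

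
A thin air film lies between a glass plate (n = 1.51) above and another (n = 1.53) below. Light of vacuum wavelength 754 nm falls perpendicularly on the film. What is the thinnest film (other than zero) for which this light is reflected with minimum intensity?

377 nm

Top surface (1.51 → 1.0): reflection off a lower-index medium gives no phase shift.
Ray reflecting at the bottom interface goes from n = 1.0 toward n = 1.53: a half-wave phase shift.
The two reflections differ by half a wavelength.
For minimum reflection here: 2 n t = m λ.
Minimum nonzero at m = 1: t = λ / (2 n) = 754 / (2 × 1.0) = 377 nm.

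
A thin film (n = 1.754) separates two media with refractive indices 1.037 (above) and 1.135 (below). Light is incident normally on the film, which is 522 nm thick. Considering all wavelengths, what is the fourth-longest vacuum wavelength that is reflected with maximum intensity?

523 nm

At the upper boundary (n = 1.037 to n = 1.754) the reflected ray undergoes a half-wave phase shift.
Bottom surface (1.754 → 1.135): reflection off a lower-index medium gives no phase shift.
The two reflections differ by half a wavelength.
So the condition for constructive reflection is 2 n t = (m + ½) λ.
λ = 2 n t / (m + ½). The fourth-longest wavelength is m = 3: λ = 2 × 1.754 × 522 / 3.50 = 523 nm.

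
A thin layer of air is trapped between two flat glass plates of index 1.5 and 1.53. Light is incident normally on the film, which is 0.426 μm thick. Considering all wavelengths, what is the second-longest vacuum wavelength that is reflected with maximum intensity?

At the upper boundary (n = 1.5 to n = 1.0) the reflected ray undergoes no phase shift.
Bottom surface (1.0 → 1.53): reflection off a higher-index medium gives a half-wave phase shift.
Exactly one π shift → a net half-wave offset.
For bright reflection here: 2 n t = (m + ½) λ.
λ = 2 n t / (m + ½). The second-longest wavelength is m = 1: λ = 2 × 1.0 × 426 / 1.50 = 568 nm.

568 nm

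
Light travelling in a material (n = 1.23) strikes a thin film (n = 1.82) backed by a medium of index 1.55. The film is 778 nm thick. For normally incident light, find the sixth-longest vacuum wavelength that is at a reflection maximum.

515 nm

At the upper boundary (n = 1.23 to n = 1.82) the reflected ray undergoes a half-wave phase shift.
At the lower boundary (n = 1.82 to n = 1.55) the reflected ray undergoes no phase shift.
Exactly one π shift → a net half-wave offset.
With one net inversion, constructive interference in reflection requires 2 n t = (m + ½) λ.
λ = 2 n t / (m + ½). The sixth-longest wavelength is m = 5: λ = 2 × 1.82 × 778 / 5.50 = 515 nm.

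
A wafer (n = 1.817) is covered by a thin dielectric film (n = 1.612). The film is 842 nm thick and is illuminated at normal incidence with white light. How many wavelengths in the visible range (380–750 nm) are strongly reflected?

Top surface (1.0 → 1.612): reflection off a higher-index medium gives a half-wave phase shift.
Bottom surface (1.612 → 1.817): reflection off a higher-index medium gives a half-wave phase shift.
Zero or two π shifts → no net half-wave offset.
With no net inversion, constructive interference in reflection requires 2 n t = m λ.
λ = 2 n t / m = 2715 / m nm.
m=3: 905 nm (IR); m=4: 679 nm (visible); m=5: 543 nm (visible); m=6: 452 nm (visible); m=7: 388 nm (visible); m=8: 339 nm (UV).

4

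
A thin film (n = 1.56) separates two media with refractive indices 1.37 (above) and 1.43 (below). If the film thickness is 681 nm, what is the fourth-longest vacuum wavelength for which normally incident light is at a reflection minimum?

At the upper boundary (n = 1.37 to n = 1.56) the reflected ray undergoes a half-wave phase shift.
Bottom surface (1.56 → 1.43): reflection off a lower-index medium gives no phase shift.
Exactly one π shift → a net half-wave offset.
For weak reflection here: 2 n t = m λ.
λ = 2 n t / m. The fourth-longest wavelength is m = 4: λ = 2 × 1.56 × 681 / 4.00 = 531 nm.

531 nm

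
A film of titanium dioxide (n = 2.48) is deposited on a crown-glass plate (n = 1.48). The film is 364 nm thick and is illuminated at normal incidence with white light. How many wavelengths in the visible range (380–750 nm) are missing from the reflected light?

Ray reflecting at the top interface goes from n = 1.0 toward n = 2.48: a half-wave phase shift.
Bottom surface (2.48 → 1.48): reflection off a lower-index medium gives no phase shift.
The two reflections differ by half a wavelength.
With one net inversion, destructive interference in reflection requires 2 n t = m λ.
λ = 2 n t / m = 1805 / m nm.
m=2: 903 nm (IR); m=3: 602 nm (visible); m=4: 451 nm (visible); m=5: 361 nm (UV).

2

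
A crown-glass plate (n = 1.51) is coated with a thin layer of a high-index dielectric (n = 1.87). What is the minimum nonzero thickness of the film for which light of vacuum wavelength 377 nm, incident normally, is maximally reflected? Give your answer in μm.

0.0504 μm

Top surface (1.0 → 1.87): reflection off a higher-index medium gives a half-wave phase shift.
Bottom surface (1.87 → 1.51): reflection off a lower-index medium gives no phase shift.
Net: one phase inversion between the two reflected rays.
So the condition for constructive reflection is 2 n t = (m + ½) λ.
Minimum at m = 0: t = λ / (4 n) = 377 / (4 × 1.87) = 50.4 nm.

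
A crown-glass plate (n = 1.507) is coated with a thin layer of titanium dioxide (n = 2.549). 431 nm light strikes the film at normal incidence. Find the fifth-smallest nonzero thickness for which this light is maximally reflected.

Ray reflecting at the top interface goes from n = 1.0 toward n = 2.549: a half-wave phase shift.
Bottom surface (2.549 → 1.507): reflection off a lower-index medium gives no phase shift.
The two reflections differ by half a wavelength.
So the condition for constructive reflection is 2 n t = (m + ½) λ.
The fifth-smallest nonzero thickness corresponds to m = 4: t = (m + ½) λ / (2 n) = 4.50 × 431 / (2 × 2.549) = 380 nm.

380 nm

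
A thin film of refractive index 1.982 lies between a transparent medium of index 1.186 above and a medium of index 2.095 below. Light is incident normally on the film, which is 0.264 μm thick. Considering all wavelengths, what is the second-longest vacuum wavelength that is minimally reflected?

698 nm

At the upper boundary (n = 1.186 to n = 1.982) the reflected ray undergoes a half-wave phase shift.
At the lower boundary (n = 1.982 to n = 2.095) the reflected ray undergoes a half-wave phase shift.
Net: no relative phase inversion (both shifts match).
With no net inversion, destructive interference in reflection requires 2 n t = (m + ½) λ.
λ = 2 n t / (m + ½). The second-longest wavelength is m = 1: λ = 2 × 1.982 × 264 / 1.50 = 698 nm.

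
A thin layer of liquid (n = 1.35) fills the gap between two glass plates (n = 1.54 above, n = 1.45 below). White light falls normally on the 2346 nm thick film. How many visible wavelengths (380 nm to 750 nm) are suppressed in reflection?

Ray reflecting at the top interface goes from n = 1.54 toward n = 1.35: no phase shift.
Ray reflecting at the bottom interface goes from n = 1.35 toward n = 1.45: a half-wave phase shift.
Net: one phase inversion between the two reflected rays.
With one net inversion, destructive interference in reflection requires 2 n t = m λ.
λ = 2 n t / m = 6334 / m nm.
m=8: 792 nm (IR); m=9: 704 nm (visible); m=10: 633 nm (visible); m=11: 576 nm (visible); m=12: 528 nm (visible); m=13: 487 nm (visible); m=14: 452 nm (visible); m=15: 422 nm (visible); m=16: 396 nm (visible); m=17: 373 nm (UV).

8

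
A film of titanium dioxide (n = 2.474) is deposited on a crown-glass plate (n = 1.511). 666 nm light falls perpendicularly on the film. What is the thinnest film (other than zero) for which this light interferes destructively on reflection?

Ray reflecting at the top interface goes from n = 1.0 toward n = 2.474: a half-wave phase shift.
Ray reflecting at the bottom interface goes from n = 2.474 toward n = 1.511: no phase shift.
The two reflections differ by half a wavelength.
For weak reflection here: 2 n t = m λ.
Minimum nonzero at m = 1: t = λ / (2 n) = 666 / (2 × 2.474) = 135 nm.

135 nm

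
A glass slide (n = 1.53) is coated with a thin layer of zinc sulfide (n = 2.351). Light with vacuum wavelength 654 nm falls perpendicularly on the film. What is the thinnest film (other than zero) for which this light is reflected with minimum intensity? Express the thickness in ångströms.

Top surface (1.0 → 2.351): reflection off a higher-index medium gives a half-wave phase shift.
At the lower boundary (n = 2.351 to n = 1.53) the reflected ray undergoes no phase shift.
Exactly one π shift → a net half-wave offset.
With one net inversion, destructive interference in reflection requires 2 n t = m λ.
Minimum nonzero at m = 1: t = λ / (2 n) = 654 / (2 × 2.351) = 139 nm.

1391 Å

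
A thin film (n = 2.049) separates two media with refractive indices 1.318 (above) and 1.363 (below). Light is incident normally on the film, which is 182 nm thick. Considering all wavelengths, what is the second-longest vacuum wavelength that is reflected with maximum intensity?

At the upper boundary (n = 1.318 to n = 2.049) the reflected ray undergoes a half-wave phase shift.
Ray reflecting at the bottom interface goes from n = 2.049 toward n = 1.363: no phase shift.
The two reflections differ by half a wavelength.
For strong reflection here: 2 n t = (m + ½) λ.
λ = 2 n t / (m + ½). The second-longest wavelength is m = 1: λ = 2 × 2.049 × 182 / 1.50 = 497 nm.

497 nm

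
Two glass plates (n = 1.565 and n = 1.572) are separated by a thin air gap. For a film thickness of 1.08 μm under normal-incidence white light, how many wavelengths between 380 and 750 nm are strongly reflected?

3

At the upper boundary (n = 1.565 to n = 1.0) the reflected ray undergoes no phase shift.
Bottom surface (1.0 → 1.572): reflection off a higher-index medium gives a half-wave phase shift.
The two reflections differ by half a wavelength.
For maximum reflection here: 2 n t = (m + ½) λ.
λ = 2 n t / (m + ½) = 2160 / (m + ½) nm.
m=2: 864 nm (IR); m=3: 617 nm (visible); m=4: 480 nm (visible); m=5: 393 nm (visible); m=6: 332 nm (UV).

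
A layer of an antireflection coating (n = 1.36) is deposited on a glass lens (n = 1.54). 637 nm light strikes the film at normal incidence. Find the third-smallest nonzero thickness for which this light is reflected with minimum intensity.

585 nm

Ray reflecting at the top interface goes from n = 1.0 toward n = 1.36: a half-wave phase shift.
At the lower boundary (n = 1.36 to n = 1.54) the reflected ray undergoes a half-wave phase shift.
Zero or two π shifts → no net half-wave offset.
For weak reflection here: 2 n t = (m + ½) λ.
The third-smallest nonzero thickness corresponds to m = 2: t = (m + ½) λ / (2 n) = 2.50 × 637 / (2 × 1.36) = 585 nm.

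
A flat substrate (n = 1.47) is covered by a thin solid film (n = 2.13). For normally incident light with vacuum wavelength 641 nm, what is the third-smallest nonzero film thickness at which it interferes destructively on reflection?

451 nm

At the upper boundary (n = 1.0 to n = 2.13) the reflected ray undergoes a half-wave phase shift.
Ray reflecting at the bottom interface goes from n = 2.13 toward n = 1.47: no phase shift.
Net: one phase inversion between the two reflected rays.
For weak reflection here: 2 n t = m λ.
The third-smallest nonzero thickness corresponds to m = 3: t = m λ / (2 n) = 3.00 × 641 / (2 × 2.13) = 451 nm.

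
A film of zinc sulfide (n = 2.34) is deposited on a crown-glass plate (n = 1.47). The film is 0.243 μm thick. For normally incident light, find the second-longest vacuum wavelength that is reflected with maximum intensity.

At the upper boundary (n = 1.0 to n = 2.34) the reflected ray undergoes a half-wave phase shift.
Bottom surface (2.34 → 1.47): reflection off a lower-index medium gives no phase shift.
Exactly one π shift → a net half-wave offset.
For strong reflection here: 2 n t = (m + ½) λ.
λ = 2 n t / (m + ½). The second-longest wavelength is m = 1: λ = 2 × 2.34 × 243 / 1.50 = 758 nm.

758 nm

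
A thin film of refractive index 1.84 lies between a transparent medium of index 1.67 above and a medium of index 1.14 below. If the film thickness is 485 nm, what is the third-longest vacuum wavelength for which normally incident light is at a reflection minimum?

At the upper boundary (n = 1.67 to n = 1.84) the reflected ray undergoes a half-wave phase shift.
Ray reflecting at the bottom interface goes from n = 1.84 toward n = 1.14: no phase shift.
The two reflections differ by half a wavelength.
For weak reflection here: 2 n t = m λ.
λ = 2 n t / m. The third-longest wavelength is m = 3: λ = 2 × 1.84 × 485 / 3.00 = 595 nm.

595 nm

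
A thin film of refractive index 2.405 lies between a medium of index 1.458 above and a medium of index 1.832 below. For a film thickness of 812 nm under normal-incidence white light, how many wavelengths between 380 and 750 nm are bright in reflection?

5

Top surface (1.458 → 2.405): reflection off a higher-index medium gives a half-wave phase shift.
At the lower boundary (n = 2.405 to n = 1.832) the reflected ray undergoes no phase shift.
Exactly one π shift → a net half-wave offset.
For maximum reflection here: 2 n t = (m + ½) λ.
λ = 2 n t / (m + ½) = 3906 / (m + ½) nm.
m=4: 868 nm (IR); m=5: 710 nm (visible); m=6: 601 nm (visible); m=7: 521 nm (visible); m=8: 459 nm (visible); m=9: 411 nm (visible); m=10: 372 nm (UV).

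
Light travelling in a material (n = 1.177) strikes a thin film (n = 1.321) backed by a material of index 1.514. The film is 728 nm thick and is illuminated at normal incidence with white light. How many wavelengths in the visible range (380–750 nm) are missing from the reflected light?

Top surface (1.177 → 1.321): reflection off a higher-index medium gives a half-wave phase shift.
Ray reflecting at the bottom interface goes from n = 1.321 toward n = 1.514: a half-wave phase shift.
Zero or two π shifts → no net half-wave offset.
With no net inversion, destructive interference in reflection requires 2 n t = (m + ½) λ.
λ = 2 n t / (m + ½) = 1923 / (m + ½) nm.
m=2: 769 nm (IR); m=3: 550 nm (visible); m=4: 427 nm (visible); m=5: 350 nm (UV).

2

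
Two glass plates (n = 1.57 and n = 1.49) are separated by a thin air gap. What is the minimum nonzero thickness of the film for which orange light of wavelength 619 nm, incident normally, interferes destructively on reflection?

Top surface (1.57 → 1.0): reflection off a lower-index medium gives no phase shift.
Ray reflecting at the bottom interface goes from n = 1.0 toward n = 1.49: a half-wave phase shift.
Exactly one π shift → a net half-wave offset.
With one net inversion, destructive interference in reflection requires 2 n t = m λ.
Minimum nonzero at m = 1: t = λ / (2 n) = 619 / (2 × 1.0) = 310 nm.

310 nm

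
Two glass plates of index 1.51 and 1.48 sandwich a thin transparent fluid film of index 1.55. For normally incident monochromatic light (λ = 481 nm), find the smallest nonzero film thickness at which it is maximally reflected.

At the upper boundary (n = 1.51 to n = 1.55) the reflected ray undergoes a half-wave phase shift.
At the lower boundary (n = 1.55 to n = 1.48) the reflected ray undergoes no phase shift.
Net: one phase inversion between the two reflected rays.
For maximum reflection here: 2 n t = (m + ½) λ.
Minimum at m = 0: t = λ / (4 n) = 481 / (4 × 1.55) = 77.6 nm.

77.6 nm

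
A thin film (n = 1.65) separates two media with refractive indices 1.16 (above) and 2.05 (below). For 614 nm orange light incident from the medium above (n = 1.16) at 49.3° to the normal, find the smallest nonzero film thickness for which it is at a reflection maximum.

At the upper boundary (n = 1.16 to n = 1.65) the reflected ray undergoes a half-wave phase shift.
Bottom surface (1.65 → 2.05): reflection off a higher-index medium gives a half-wave phase shift.
Zero or two π shifts → no net half-wave offset.
With no net inversion, constructive interference in reflection requires 2 n t cos θ_r = m λ.
Snell's law: 1.16 sin 49.3° = 1.65 sin θ_r → sin θ_r = 0.533, cos θ_r = 0.846.
Minimum nonzero at m = 1: t = λ / (2 n cos θ_r) = 614 / (2 × 1.65 × 0.846) = 220 nm.

220 nm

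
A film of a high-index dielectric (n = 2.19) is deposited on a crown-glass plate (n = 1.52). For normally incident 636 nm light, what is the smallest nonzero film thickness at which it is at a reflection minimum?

145 nm

Ray reflecting at the top interface goes from n = 1.0 toward n = 2.19: a half-wave phase shift.
Ray reflecting at the bottom interface goes from n = 2.19 toward n = 1.52: no phase shift.
Exactly one π shift → a net half-wave offset.
So the condition for destructive reflection is 2 n t = m λ.
The smallest nonzero thickness corresponds to m = 1: t = m λ / (2 n) = 1.00 × 636 / (2 × 2.19) = 145 nm.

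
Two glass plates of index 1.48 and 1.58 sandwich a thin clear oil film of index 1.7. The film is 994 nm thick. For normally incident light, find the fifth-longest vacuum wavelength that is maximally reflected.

751 nm

At the upper boundary (n = 1.48 to n = 1.7) the reflected ray undergoes a half-wave phase shift.
Ray reflecting at the bottom interface goes from n = 1.7 toward n = 1.58: no phase shift.
The two reflections differ by half a wavelength.
So the condition for constructive reflection is 2 n t = (m + ½) λ.
λ = 2 n t / (m + ½). The fifth-longest wavelength is m = 4: λ = 2 × 1.7 × 994 / 4.50 = 751 nm.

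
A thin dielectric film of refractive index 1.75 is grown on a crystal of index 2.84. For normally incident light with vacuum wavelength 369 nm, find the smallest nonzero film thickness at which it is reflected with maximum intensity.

105 nm

Top surface (1.0 → 1.75): reflection off a higher-index medium gives a half-wave phase shift.
At the lower boundary (n = 1.75 to n = 2.84) the reflected ray undergoes a half-wave phase shift.
The two reflections carry the same phase change, so no net offset.
So the condition for constructive reflection is 2 n t = m λ.
Minimum nonzero at m = 1: t = λ / (2 n) = 369 / (2 × 1.75) = 105 nm.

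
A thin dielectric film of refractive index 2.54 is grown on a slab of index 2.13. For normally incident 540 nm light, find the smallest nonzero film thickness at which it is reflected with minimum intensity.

Ray reflecting at the top interface goes from n = 1.0 toward n = 2.54: a half-wave phase shift.
Bottom surface (2.54 → 2.13): reflection off a lower-index medium gives no phase shift.
Net: one phase inversion between the two reflected rays.
For weak reflection here: 2 n t = m λ.
Minimum nonzero at m = 1: t = λ / (2 n) = 540 / (2 × 2.54) = 106 nm.

106 nm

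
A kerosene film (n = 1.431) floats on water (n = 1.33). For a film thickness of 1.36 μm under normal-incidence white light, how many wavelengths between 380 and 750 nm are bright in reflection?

5

Top surface (1.0 → 1.431): reflection off a higher-index medium gives a half-wave phase shift.
Ray reflecting at the bottom interface goes from n = 1.431 toward n = 1.33: no phase shift.
Net: one phase inversion between the two reflected rays.
So the condition for constructive reflection is 2 n t = (m + ½) λ.
λ = 2 n t / (m + ½) = 3892 / (m + ½) nm.
m=4: 865 nm (IR); m=5: 708 nm (visible); m=6: 599 nm (visible); m=7: 519 nm (visible); m=8: 458 nm (visible); m=9: 410 nm (visible); m=10: 371 nm (UV).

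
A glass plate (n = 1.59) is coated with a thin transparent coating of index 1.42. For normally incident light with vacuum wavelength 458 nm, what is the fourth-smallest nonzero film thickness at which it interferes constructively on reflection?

Top surface (1.0 → 1.42): reflection off a higher-index medium gives a half-wave phase shift.
Bottom surface (1.42 → 1.59): reflection off a higher-index medium gives a half-wave phase shift.
Net: no relative phase inversion (both shifts match).
So the condition for constructive reflection is 2 n t = m λ.
The fourth-smallest nonzero thickness corresponds to m = 4: t = m λ / (2 n) = 4.00 × 458 / (2 × 1.42) = 645 nm.

645 nm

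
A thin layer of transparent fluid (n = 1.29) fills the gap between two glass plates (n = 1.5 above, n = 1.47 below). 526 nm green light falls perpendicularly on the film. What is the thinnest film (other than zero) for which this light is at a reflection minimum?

204 nm

At the upper boundary (n = 1.5 to n = 1.29) the reflected ray undergoes no phase shift.
Ray reflecting at the bottom interface goes from n = 1.29 toward n = 1.47: a half-wave phase shift.
Exactly one π shift → a net half-wave offset.
For dark reflection here: 2 n t = m λ.
Minimum nonzero at m = 1: t = λ / (2 n) = 526 / (2 × 1.29) = 204 nm.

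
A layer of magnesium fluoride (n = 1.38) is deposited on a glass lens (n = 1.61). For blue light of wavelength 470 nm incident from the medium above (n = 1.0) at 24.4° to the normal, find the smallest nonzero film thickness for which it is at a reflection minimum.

89.2 nm

Ray reflecting at the top interface goes from n = 1.0 toward n = 1.38: a half-wave phase shift.
Ray reflecting at the bottom interface goes from n = 1.38 toward n = 1.61: a half-wave phase shift.
The two reflections carry the same phase change, so no net offset.
With no net inversion, destructive interference in reflection requires 2 n t cos θ_r = (m + ½) λ.
Snell's law: 1.0 sin 24.4° = 1.38 sin θ_r → sin θ_r = 0.299, cos θ_r = 0.954.
Minimum at m = 0: t = λ / (4 n cos θ_r) = 470 / (4 × 1.38 × 0.954) = 89.2 nm.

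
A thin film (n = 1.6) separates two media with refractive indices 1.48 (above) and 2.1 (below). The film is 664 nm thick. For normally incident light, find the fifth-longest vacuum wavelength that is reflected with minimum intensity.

Top surface (1.48 → 1.6): reflection off a higher-index medium gives a half-wave phase shift.
At the lower boundary (n = 1.6 to n = 2.1) the reflected ray undergoes a half-wave phase shift.
Zero or two π shifts → no net half-wave offset.
For weak reflection here: 2 n t = (m + ½) λ.
λ = 2 n t / (m + ½). The fifth-longest wavelength is m = 4: λ = 2 × 1.6 × 664 / 4.50 = 472 nm.

472 nm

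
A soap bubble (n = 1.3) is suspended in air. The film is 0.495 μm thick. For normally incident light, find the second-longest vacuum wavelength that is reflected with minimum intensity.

Ray reflecting at the top interface goes from n = 1.0 toward n = 1.3: a half-wave phase shift.
Ray reflecting at the bottom interface goes from n = 1.3 toward n = 1.0: no phase shift.
Net: one phase inversion between the two reflected rays.
So the condition for destructive reflection is 2 n t = m λ.
λ = 2 n t / m. The second-longest wavelength is m = 2: λ = 2 × 1.3 × 495 / 2.00 = 644 nm.

644 nm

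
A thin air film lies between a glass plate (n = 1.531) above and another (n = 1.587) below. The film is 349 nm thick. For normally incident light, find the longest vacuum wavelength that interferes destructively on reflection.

698 nm

Top surface (1.531 → 1.0): reflection off a lower-index medium gives no phase shift.
Bottom surface (1.0 → 1.587): reflection off a higher-index medium gives a half-wave phase shift.
Exactly one π shift → a net half-wave offset.
For minimum reflection here: 2 n t = m λ.
λ = 2 n t / m. The longest wavelength is m = 1: λ = 2 × 1.0 × 349 / 1.00 = 698 nm.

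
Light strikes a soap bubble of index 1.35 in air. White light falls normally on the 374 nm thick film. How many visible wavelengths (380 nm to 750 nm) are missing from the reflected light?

1

Ray reflecting at the top interface goes from n = 1.0 toward n = 1.35: a half-wave phase shift.
Bottom surface (1.35 → 1.0): reflection off a lower-index medium gives no phase shift.
Exactly one π shift → a net half-wave offset.
For minimum reflection here: 2 n t = m λ.
λ = 2 n t / m = 1010 / m nm.
m=1: 1010 nm (IR); m=2: 505 nm (visible); m=3: 337 nm (UV).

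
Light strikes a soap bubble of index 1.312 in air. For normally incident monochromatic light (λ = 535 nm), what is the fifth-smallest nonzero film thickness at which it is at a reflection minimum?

Top surface (1.0 → 1.312): reflection off a higher-index medium gives a half-wave phase shift.
At the lower boundary (n = 1.312 to n = 1.0) the reflected ray undergoes no phase shift.
The two reflections differ by half a wavelength.
With one net inversion, destructive interference in reflection requires 2 n t = m λ.
The fifth-smallest nonzero thickness corresponds to m = 5: t = m λ / (2 n) = 5.00 × 535 / (2 × 1.312) = 1019 nm.

1019 nm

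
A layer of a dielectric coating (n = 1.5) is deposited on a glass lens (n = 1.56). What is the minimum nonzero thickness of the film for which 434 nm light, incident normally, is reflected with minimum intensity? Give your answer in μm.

0.0723 μm

Ray reflecting at the top interface goes from n = 1.0 toward n = 1.5: a half-wave phase shift.
Bottom surface (1.5 → 1.56): reflection off a higher-index medium gives a half-wave phase shift.
Net: no relative phase inversion (both shifts match).
So the condition for destructive reflection is 2 n t = (m + ½) λ.
Minimum at m = 0: t = λ / (4 n) = 434 / (4 × 1.5) = 72.3 nm.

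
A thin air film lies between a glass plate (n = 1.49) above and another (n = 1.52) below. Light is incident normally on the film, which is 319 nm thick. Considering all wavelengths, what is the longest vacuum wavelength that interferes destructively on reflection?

638 nm

Top surface (1.49 → 1.0): reflection off a lower-index medium gives no phase shift.
Bottom surface (1.0 → 1.52): reflection off a higher-index medium gives a half-wave phase shift.
The two reflections differ by half a wavelength.
With one net inversion, destructive interference in reflection requires 2 n t = m λ.
λ = 2 n t / m. The longest wavelength is m = 1: λ = 2 × 1.0 × 319 / 1.00 = 638 nm.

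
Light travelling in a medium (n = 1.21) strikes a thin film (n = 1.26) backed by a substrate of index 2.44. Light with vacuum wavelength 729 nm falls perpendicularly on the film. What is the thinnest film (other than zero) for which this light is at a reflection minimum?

145 nm

Ray reflecting at the top interface goes from n = 1.21 toward n = 1.26: a half-wave phase shift.
At the lower boundary (n = 1.26 to n = 2.44) the reflected ray undergoes a half-wave phase shift.
Zero or two π shifts → no net half-wave offset.
With no net inversion, destructive interference in reflection requires 2 n t = (m + ½) λ.
Minimum at m = 0: t = λ / (4 n) = 729 / (4 × 1.26) = 145 nm.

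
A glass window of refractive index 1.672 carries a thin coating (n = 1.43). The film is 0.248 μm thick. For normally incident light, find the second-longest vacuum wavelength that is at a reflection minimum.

473 nm

At the upper boundary (n = 1.0 to n = 1.43) the reflected ray undergoes a half-wave phase shift.
At the lower boundary (n = 1.43 to n = 1.672) the reflected ray undergoes a half-wave phase shift.
Net: no relative phase inversion (both shifts match).
For weak reflection here: 2 n t = (m + ½) λ.
λ = 2 n t / (m + ½). The second-longest wavelength is m = 1: λ = 2 × 1.43 × 248 / 1.50 = 473 nm.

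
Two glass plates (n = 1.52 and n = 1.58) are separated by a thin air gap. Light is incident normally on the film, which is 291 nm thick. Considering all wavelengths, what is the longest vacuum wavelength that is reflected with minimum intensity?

582 nm

Top surface (1.52 → 1.0): reflection off a lower-index medium gives no phase shift.
Bottom surface (1.0 → 1.58): reflection off a higher-index medium gives a half-wave phase shift.
The two reflections differ by half a wavelength.
So the condition for destructive reflection is 2 n t = m λ.
λ = 2 n t / m. The longest wavelength is m = 1: λ = 2 × 1.0 × 291 / 1.00 = 582 nm.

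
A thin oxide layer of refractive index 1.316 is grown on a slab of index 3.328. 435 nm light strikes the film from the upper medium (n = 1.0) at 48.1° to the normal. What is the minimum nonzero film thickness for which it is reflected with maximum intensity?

200 nm

Ray reflecting at the top interface goes from n = 1.0 toward n = 1.316: a half-wave phase shift.
At the lower boundary (n = 1.316 to n = 3.328) the reflected ray undergoes a half-wave phase shift.
The two reflections carry the same phase change, so no net offset.
So the condition for constructive reflection is 2 n t cos θ_r = m λ.
Snell's law: 1.0 sin 48.1° = 1.316 sin θ_r → sin θ_r = 0.566, cos θ_r = 0.825.
Minimum nonzero at m = 1: t = λ / (2 n cos θ_r) = 435 / (2 × 1.316 × 0.825) = 200 nm.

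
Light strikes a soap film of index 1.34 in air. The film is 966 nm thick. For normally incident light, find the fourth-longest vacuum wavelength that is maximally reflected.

Top surface (1.0 → 1.34): reflection off a higher-index medium gives a half-wave phase shift.
Bottom surface (1.34 → 1.0): reflection off a lower-index medium gives no phase shift.
Net: one phase inversion between the two reflected rays.
For maximum reflection here: 2 n t = (m + ½) λ.
λ = 2 n t / (m + ½). The fourth-longest wavelength is m = 3: λ = 2 × 1.34 × 966 / 3.50 = 740 nm.

740 nm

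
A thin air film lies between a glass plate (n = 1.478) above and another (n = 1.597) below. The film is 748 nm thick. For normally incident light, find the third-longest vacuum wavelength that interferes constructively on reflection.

At the upper boundary (n = 1.478 to n = 1.0) the reflected ray undergoes no phase shift.
Ray reflecting at the bottom interface goes from n = 1.0 toward n = 1.597: a half-wave phase shift.
Net: one phase inversion between the two reflected rays.
So the condition for constructive reflection is 2 n t = (m + ½) λ.
λ = 2 n t / (m + ½). The third-longest wavelength is m = 2: λ = 2 × 1.0 × 748 / 2.50 = 598 nm.

598 nm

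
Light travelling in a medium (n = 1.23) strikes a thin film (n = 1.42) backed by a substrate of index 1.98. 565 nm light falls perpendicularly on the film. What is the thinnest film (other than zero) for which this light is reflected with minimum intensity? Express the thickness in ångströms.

At the upper boundary (n = 1.23 to n = 1.42) the reflected ray undergoes a half-wave phase shift.
Ray reflecting at the bottom interface goes from n = 1.42 toward n = 1.98: a half-wave phase shift.
The two reflections carry the same phase change, so no net offset.
For weak reflection here: 2 n t = (m + ½) λ.
Minimum at m = 0: t = λ / (4 n) = 565 / (4 × 1.42) = 99.5 nm.

995 Å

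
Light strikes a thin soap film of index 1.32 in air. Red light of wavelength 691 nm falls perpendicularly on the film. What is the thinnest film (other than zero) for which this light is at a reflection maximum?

131 nm

At the upper boundary (n = 1.0 to n = 1.32) the reflected ray undergoes a half-wave phase shift.
Ray reflecting at the bottom interface goes from n = 1.32 toward n = 1.0: no phase shift.
Exactly one π shift → a net half-wave offset.
For strong reflection here: 2 n t = (m + ½) λ.
Minimum at m = 0: t = λ / (4 n) = 691 / (4 × 1.32) = 131 nm.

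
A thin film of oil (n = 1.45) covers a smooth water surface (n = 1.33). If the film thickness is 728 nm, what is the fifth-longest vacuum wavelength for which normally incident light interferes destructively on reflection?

422 nm

Ray reflecting at the top interface goes from n = 1.0 toward n = 1.45: a half-wave phase shift.
Ray reflecting at the bottom interface goes from n = 1.45 toward n = 1.33: no phase shift.
Net: one phase inversion between the two reflected rays.
With one net inversion, destructive interference in reflection requires 2 n t = m λ.
λ = 2 n t / m. The fifth-longest wavelength is m = 5: λ = 2 × 1.45 × 728 / 5.00 = 422 nm.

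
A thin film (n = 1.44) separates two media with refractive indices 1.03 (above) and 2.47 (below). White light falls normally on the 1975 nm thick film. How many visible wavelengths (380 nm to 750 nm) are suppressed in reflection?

Top surface (1.03 → 1.44): reflection off a higher-index medium gives a half-wave phase shift.
Ray reflecting at the bottom interface goes from n = 1.44 toward n = 2.47: a half-wave phase shift.
Net: no relative phase inversion (both shifts match).
So the condition for destructive reflection is 2 n t = (m + ½) λ.
λ = 2 n t / (m + ½) = 5688 / (m + ½) nm.
m=7: 758 nm (IR); m=8: 669 nm (visible); m=9: 599 nm (visible); m=10: 542 nm (visible); m=11: 495 nm (visible); m=12: 455 nm (visible); m=13: 421 nm (visible); m=14: 392 nm (visible); m=15: 367 nm (UV).

7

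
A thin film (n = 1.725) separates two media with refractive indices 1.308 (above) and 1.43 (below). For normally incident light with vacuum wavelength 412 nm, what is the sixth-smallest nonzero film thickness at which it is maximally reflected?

657 nm

Ray reflecting at the top interface goes from n = 1.308 toward n = 1.725: a half-wave phase shift.
Bottom surface (1.725 → 1.43): reflection off a lower-index medium gives no phase shift.
Net: one phase inversion between the two reflected rays.
With one net inversion, constructive interference in reflection requires 2 n t = (m + ½) λ.
The sixth-smallest nonzero thickness corresponds to m = 5: t = (m + ½) λ / (2 n) = 5.50 × 412 / (2 × 1.725) = 657 nm.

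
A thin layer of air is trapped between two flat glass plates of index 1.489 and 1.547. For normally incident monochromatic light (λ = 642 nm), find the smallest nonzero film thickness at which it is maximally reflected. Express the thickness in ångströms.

1605 Å

Ray reflecting at the top interface goes from n = 1.489 toward n = 1.0: no phase shift.
Bottom surface (1.0 → 1.547): reflection off a higher-index medium gives a half-wave phase shift.
The two reflections differ by half a wavelength.
So the condition for constructive reflection is 2 n t = (m + ½) λ.
Minimum at m = 0: t = λ / (4 n) = 642 / (4 × 1.0) = 161 nm.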